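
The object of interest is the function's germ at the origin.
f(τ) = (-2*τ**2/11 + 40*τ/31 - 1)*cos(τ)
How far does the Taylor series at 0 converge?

The factor cos(τ) is entire and contributes no finite singular point.
The polynomial part has no poles.
No finite singular points: the Taylor series at 0 converges everywhere.

The radius of convergence is infinite.


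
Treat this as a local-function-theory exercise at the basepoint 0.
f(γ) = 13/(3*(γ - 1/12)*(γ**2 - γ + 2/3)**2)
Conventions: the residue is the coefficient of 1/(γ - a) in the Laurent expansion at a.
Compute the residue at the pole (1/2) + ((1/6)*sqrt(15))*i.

The factor γ**2 - γ + 2/3 splits as (γ - a)(γ - a') with a = (1/2) + ((1/6)*sqrt(15))*i, a' = (1/2) - ((1/6)*sqrt(15))*i. At the order-2 pole a set g(γ) = (γ - a)^2*f(γ) = [13/(3*(γ - 1/12))] / (γ - a')^2.
Order-2 pole: residue = g'(a); g'((1/2) + ((1/6)*sqrt(15))*i) = (-44928/7225) - ((12792/7225)*sqrt(15))*i, so the residue is (-44928/7225) - ((12792/7225)*sqrt(15))*i.

The residue is (-44928/7225) - ((12792/7225)*sqrt(15))*i.


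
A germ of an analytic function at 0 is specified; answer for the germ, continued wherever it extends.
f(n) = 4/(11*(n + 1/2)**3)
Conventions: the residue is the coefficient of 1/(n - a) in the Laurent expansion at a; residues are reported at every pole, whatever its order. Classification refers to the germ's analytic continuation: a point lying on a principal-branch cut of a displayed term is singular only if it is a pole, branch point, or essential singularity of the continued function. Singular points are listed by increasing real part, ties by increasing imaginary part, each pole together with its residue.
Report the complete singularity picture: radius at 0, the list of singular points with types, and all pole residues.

Denominator factor (n + 1/2)^3: pole of order 3 at -1/2, modulus 1/2.
The radius of convergence is the smallest modulus among the singular points: 1/2.
At the order-3 pole -1/2 set g(n) = (n - (-1/2))^3*f(n) = 4/11.
Order-3 pole: residue = g''(a)/2; g''(-1/2) = 0, so the residue is 0.

Radius of convergence at 0: 1/2.
At -1/2: a pole of order 3; residue 0.


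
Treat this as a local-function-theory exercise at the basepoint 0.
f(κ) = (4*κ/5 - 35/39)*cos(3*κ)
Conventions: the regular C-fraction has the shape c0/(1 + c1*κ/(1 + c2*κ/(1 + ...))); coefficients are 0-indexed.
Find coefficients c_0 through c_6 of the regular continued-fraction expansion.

The regular C-fraction coefficients are [-35/39, 156/175, -108099/18200, 525/104, 22750/36033, 1639898/6305775, -1420560177/1147928600].

Taylor coefficients (expand at 0): a_0 = -35/39, a_1 = 4/5, a_2 = 105/26, a_3 = -18/5, a_4 = -315/104, a_5 = 27/10, a_6 = 189/208.
c0 = a_0 = -35/39. Peel one level at a time: if S = 1 + c*κ/S' with S'(0) = 1, then c is the κ-coefficient of S and S' = c*κ/(S - 1).
S_1 = c0/f = 1 + (156/175)*κ + (324297/61250)*κ^2 + ...; c1 = 156/175.
S_2 = c1*κ/(S_1 - 1) = 1 + (-108099/18200)*κ + (324297/10816)*κ^2 + ...; c2 = -108099/18200.
S_3 = c2*κ/(S_2 - 1) = 1 + (525/104)*κ + (-153125/48044)*κ^2 + ...; c3 = 525/104.
S_4 = c3*κ/(S_3 - 1) = 1 + (22750/36033)*κ + (-213186740/1298377089)*κ^2 + ...; c4 = 22750/36033.
S_5 = c4*κ/(S_4 - 1) = 1 + (1639898/6305775)*κ + (473520059/1471347500)*κ^2 + ...; c5 = 1639898/6305775.
S_6 = c5*κ/(S_5 - 1) = 1 + (-1420560177/1147928600)*κ + ...; c6 = -1420560177/1147928600.


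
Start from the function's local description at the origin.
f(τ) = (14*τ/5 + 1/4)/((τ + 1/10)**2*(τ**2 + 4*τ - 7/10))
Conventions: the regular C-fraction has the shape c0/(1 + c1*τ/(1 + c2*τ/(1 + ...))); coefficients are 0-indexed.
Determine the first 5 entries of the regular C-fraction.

Taylor coefficients (expand at 0): a_0 = -250/7, a_1 = 5400/49, a_2 = -732500/343, a_3 = 25958000/2401, a_4 = -2134255000/16807.
c0 = a_0 = -250/7. Peel one level at a time: if S = 1 + c*τ/S' with S'(0) = 1, then c is the τ-coefficient of S and S' = c*τ/(S - 1).
S_1 = c0/f = 1 + (108/35)*τ + (-8798/175)*τ^2 + ...; c1 = 108/35.
S_2 = c1*τ/(S_1 - 1) = 1 + (4399/270)*τ + (808945/2916)*τ^2 + ...; c2 = 4399/270.
S_3 = c2*τ/(S_2 - 1) = 1 + (-4044725/237546)*τ + (114650500/19351201)*τ^2 + ...; c3 = -4044725/237546.
S_4 = c3*τ/(S_3 - 1) = 1 + (247645080/711709811)*τ + ...; c4 = 247645080/711709811.

The regular C-fraction coefficients are [-250/7, 108/35, 4399/270, -4044725/237546, 247645080/711709811].


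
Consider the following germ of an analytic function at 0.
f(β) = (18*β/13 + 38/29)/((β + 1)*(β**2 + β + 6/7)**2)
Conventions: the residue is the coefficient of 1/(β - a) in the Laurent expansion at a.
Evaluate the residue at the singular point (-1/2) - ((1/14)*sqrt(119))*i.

The factor β**2 + β + 6/7 splits as (β - a)(β - a') with a = (-1/2) - ((1/14)*sqrt(119))*i, a' = (-1/2) + ((1/14)*sqrt(119))*i. At the order-2 pole a set g(β) = (β - a)^2*f(β) = [(18*β/13 + 38/29)/(β + 1)] / (β - a')^2.
Order-2 pole: residue = g'(a); g'((-1/2) - ((1/14)*sqrt(119))*i) = (343/6786) + ((4193/67626)*sqrt(119))*i, so the residue is (343/6786) + ((4193/67626)*sqrt(119))*i.

The residue is (343/6786) + ((4193/67626)*sqrt(119))*i.


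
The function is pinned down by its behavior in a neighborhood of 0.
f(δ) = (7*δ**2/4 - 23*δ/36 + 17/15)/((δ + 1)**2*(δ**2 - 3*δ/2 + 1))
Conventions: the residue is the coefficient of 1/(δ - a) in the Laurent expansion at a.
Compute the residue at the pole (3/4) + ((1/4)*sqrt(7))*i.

The factor δ**2 - 3*δ/2 + 1 splits as (δ - a)(δ - a') with a = (3/4) + ((1/4)*sqrt(7))*i, a' = (3/4) - ((1/4)*sqrt(7))*i. At the order-1 pole a set g(δ) = (δ - a)*f(δ) = [(7*δ**2/4 - 23*δ/36 + 17/15)/(δ + 1)**2] / (δ - a').
Simple pole: residue = g(a) at a = (3/4) + ((1/4)*sqrt(7))*i, which is (37/420) - ((1097/8820)*sqrt(7))*i.

The residue is (37/420) - ((1097/8820)*sqrt(7))*i.


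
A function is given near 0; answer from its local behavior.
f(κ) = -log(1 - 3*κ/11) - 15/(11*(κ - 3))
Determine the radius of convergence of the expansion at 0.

The radius of convergence is 3.

Denominator factor (κ - 3): pole of order 1 at 3, modulus 3.
Branch term (-1)*log(1 - κ/(11/3)): its argument vanishes at κ = 11/3, a logarithmic branch point, modulus 11/3.
The radius of convergence is the smallest modulus among the singular points: 3.


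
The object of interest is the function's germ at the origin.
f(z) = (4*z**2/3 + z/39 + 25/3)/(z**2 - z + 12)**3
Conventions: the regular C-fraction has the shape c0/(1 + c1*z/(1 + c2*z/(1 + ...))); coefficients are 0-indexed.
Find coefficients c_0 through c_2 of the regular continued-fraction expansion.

The regular C-fraction coefficients are [25/5184, -329/1300, 80839/183300].

Taylor coefficients (expand at 0): a_0 = 25/5184, a_1 = 329/269568, a_2 = -371/1617408.
c0 = a_0 = 25/5184. Peel one level at a time: if S = 1 + c*z/S' with S'(0) = 1, then c is the z-coefficient of S and S' = c*z/(S - 1).
S_1 = c0/f = 1 + (-329/1300)*z + (565873/5070000)*z^2 + ...; c1 = -329/1300.
S_2 = c1*z/(S_1 - 1) = 1 + (80839/183300)*z + ...; c2 = 80839/183300.


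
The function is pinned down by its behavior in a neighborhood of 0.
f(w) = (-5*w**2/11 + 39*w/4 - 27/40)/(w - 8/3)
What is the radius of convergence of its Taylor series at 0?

The radius of convergence is 8/3.

Denominator factor (w - 8/3): pole of order 1 at 8/3, modulus 8/3.
The radius of convergence is the smallest modulus among the singular points: 8/3.


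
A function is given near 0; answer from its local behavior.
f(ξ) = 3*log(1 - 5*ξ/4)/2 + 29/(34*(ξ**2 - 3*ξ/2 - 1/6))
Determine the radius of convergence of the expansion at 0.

The radius of convergence is -3/4 + (1/12)*sqrt(105).

Denominator factor (ξ**2 - 3*ξ/2 - 1/6): discriminant 35/12, real irrational roots 3/4 + (1/12)*sqrt(105) and 3/4 - (1/12)*sqrt(105); poles of order 1, moduli 3/4 + (1/12)*sqrt(105) and -3/4 + (1/12)*sqrt(105).
Branch term (3/2)*log(1 - ξ/(4/5)): its argument vanishes at ξ = 4/5, a logarithmic branch point, modulus 4/5.
The radius of convergence is the smallest modulus among the singular points: -3/4 + (1/12)*sqrt(105).


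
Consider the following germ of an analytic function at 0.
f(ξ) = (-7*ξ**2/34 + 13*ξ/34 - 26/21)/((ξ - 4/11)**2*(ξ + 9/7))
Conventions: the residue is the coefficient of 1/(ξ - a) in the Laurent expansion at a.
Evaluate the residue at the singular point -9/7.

The residue is -625933/822579.

At the order-1 pole -9/7 set g(ξ) = (ξ - (-9/7))*f(ξ) = (-7*ξ**2/34 + 13*ξ/34 - 26/21)/(ξ - 4/11)**2.
Simple pole: residue = g(a) at a = -9/7, which is -625933/822579.


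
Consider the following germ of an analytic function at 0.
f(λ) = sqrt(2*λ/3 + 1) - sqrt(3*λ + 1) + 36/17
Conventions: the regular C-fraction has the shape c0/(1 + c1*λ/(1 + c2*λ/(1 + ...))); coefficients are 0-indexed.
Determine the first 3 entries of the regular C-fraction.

Taylor coefficients (expand at 0): a_0 = 36/17, a_1 = -7/6, a_2 = 77/72.
c0 = a_0 = 36/17. Peel one level at a time: if S = 1 + c*λ/S' with S'(0) = 1, then c is the λ-coefficient of S and S' = c*λ/(S - 1).
S_1 = c0/f = 1 + (119/216)*λ + (-9401/46656)*λ^2 + ...; c1 = 119/216.
S_2 = c1*λ/(S_1 - 1) = 1 + (79/216)*λ + ...; c2 = 79/216.

The regular C-fraction coefficients are [36/17, 119/216, 79/216].


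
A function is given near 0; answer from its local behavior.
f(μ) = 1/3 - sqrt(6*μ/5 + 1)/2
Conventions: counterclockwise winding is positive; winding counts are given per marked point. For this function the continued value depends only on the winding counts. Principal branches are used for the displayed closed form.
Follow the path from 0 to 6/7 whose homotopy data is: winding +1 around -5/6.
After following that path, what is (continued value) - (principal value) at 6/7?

Continued minus principal equals (1/35)*sqrt(2485).

The rational part is single-valued and drops out of the difference; each branch term changes only by its own monodromy.
(-1/2)*sqrt(1 - μ/(-5/6)): winding +1 is odd, the square root flips sign, contributing -2*(-1/2)*sqrt(1 - (6/7)/(-5/6)) = -2*(-1/2)*sqrt(71/35) = (1/35)*sqrt(2485).
Summing the contributions at μ = 6/7 gives (1/35)*sqrt(2485).


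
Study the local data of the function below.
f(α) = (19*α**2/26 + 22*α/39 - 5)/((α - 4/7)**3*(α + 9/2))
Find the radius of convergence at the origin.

The radius of convergence is 4/7.

Denominator factor (α - 4/7)^3: pole of order 3 at 4/7, modulus 4/7.
Denominator factor (α + 9/2): pole of order 1 at -9/2, modulus 9/2.
The radius of convergence is the smallest modulus among the singular points: 4/7.


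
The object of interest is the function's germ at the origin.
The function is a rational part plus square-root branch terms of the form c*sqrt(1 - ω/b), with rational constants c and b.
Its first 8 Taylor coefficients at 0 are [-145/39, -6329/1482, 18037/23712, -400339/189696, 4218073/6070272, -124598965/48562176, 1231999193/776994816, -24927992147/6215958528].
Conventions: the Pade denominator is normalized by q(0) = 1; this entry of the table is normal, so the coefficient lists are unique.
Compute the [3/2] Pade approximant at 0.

The Pade approximant has numerator coefficients [-145/39, -175773642541/46122765468, 23742366865/3983612672, 25187166837/7967225344]; denominator coefficients [1, -7694131/62243948, -5005237279/3983612672].

Taylor coefficients needed (read off): a_0 = -145/39, a_1 = -6329/1482, a_2 = 18037/23712, a_3 = -400339/189696, a_4 = 4218073/6070272, a_5 = -124598965/48562176.
Write the denominator as Q(ω) = 1 + q1*ω + q2*ω^2. Requiring Q*f - P = O(ω^6) with deg P <= 3 kills the coefficients of ω^4..ω^5 in Q*f:
  ω^4: a_4 + q1*a_3 + q2*a_2 = 0, i.e. 4218073/6070272 + (-400339/189696)*q1 + (18037/23712)*q2 = 0.
  ω^5: a_5 + q1*a_4 + q2*a_3 = 0, i.e. -124598965/48562176 + (4218073/6070272)*q1 + (-400339/189696)*q2 = 0.
Solving this linear system: q1 = -7694131/62243948, q2 = -5005237279/3983612672.
The numerator is Q*f truncated at degree 3: P0 = a_0 = -145/39; P1 = a_1 + q1*a_0 = -175773642541/46122765468; P2 = a_2 + q1*a_1 + q2*a_0 = 23742366865/3983612672; P3 = a_3 + q1*a_2 + q2*a_1 = 25187166837/7967225344.


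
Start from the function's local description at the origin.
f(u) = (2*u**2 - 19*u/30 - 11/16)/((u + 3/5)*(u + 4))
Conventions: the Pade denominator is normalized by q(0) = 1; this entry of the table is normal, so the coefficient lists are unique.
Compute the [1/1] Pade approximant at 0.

Taylor coefficients needed (expand at 0): a_0 = -55/192, a_1 = 73/256, a_2 = 3743/9216.
Write the denominator as Q(u) = 1 + q1*u. Requiring Q*f - P = O(u^3) with deg P <= 1 kills the coefficients of u^2..u^2 in Q*f:
  u^2: a_2 + q1*a_1 = 0, i.e. 3743/9216 + (73/256)*q1 = 0.
Solving this linear system: q1 = -3743/2628.
The numerator is Q*f truncated at degree 1: P0 = a_0 = -55/192; P1 = a_1 + q1*a_0 = 87437/126144.

The Pade approximant has numerator coefficients [-55/192, 87437/126144]; denominator coefficients [1, -3743/2628].


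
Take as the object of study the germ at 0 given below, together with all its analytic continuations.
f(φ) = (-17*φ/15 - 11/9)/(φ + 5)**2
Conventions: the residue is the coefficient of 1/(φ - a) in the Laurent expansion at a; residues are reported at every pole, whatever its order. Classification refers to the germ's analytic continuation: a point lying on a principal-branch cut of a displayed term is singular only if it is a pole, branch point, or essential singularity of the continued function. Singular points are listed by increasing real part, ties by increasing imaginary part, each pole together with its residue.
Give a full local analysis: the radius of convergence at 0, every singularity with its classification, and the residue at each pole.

Radius of convergence at 0: 5.
At -5: a pole of order 2; residue -17/15.

Denominator factor (φ + 5)^2: pole of order 2 at -5, modulus 5.
The radius of convergence is the smallest modulus among the singular points: 5.
At the order-2 pole -5 set g(φ) = (φ - (-5))^2*f(φ) = -17*φ/15 - 11/9.
Order-2 pole: residue = g'(a); g'(-5) = -17/15, so the residue is -17/15.


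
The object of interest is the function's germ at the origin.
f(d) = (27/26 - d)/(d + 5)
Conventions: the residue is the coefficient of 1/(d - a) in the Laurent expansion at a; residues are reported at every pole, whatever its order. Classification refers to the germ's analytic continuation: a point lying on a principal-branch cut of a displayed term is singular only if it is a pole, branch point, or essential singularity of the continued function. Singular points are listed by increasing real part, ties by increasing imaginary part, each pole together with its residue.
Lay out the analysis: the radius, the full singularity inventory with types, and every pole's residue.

Radius of convergence at 0: 5.
At -5: a pole of order 1; residue 157/26.

Denominator factor (d + 5): pole of order 1 at -5, modulus 5.
The radius of convergence is the smallest modulus among the singular points: 5.
At the order-1 pole -5 set g(d) = (d - (-5))*f(d) = 27/26 - d.
Simple pole: residue = g(a) at a = -5, which is 157/26.


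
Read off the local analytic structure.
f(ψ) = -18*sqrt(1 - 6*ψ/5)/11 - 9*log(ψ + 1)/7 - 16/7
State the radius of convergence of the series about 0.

Branch term (-9/7)*log(1 - ψ/(-1)): its argument vanishes at ψ = -1, a logarithmic branch point, modulus 1.
Branch term (-18/11)*sqrt(1 - ψ/(5/6)): its argument vanishes at ψ = 5/6, a square-root branch point, modulus 5/6.
The radius of convergence is the smallest modulus among the singular points: 5/6.

The radius of convergence is 5/6.


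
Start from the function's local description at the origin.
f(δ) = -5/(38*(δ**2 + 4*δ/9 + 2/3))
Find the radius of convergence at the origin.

The radius of convergence is (1/3)*sqrt(6).

Denominator factor (δ**2 + 4*δ/9 + 2/3): discriminant -200/81, complex-conjugate roots (-2/9) + ((5/9)*sqrt(2))*i and (-2/9) - ((5/9)*sqrt(2))*i; poles of order 1, moduli (1/3)*sqrt(6) and (1/3)*sqrt(6).
The radius of convergence is the smallest modulus among the singular points: (1/3)*sqrt(6).


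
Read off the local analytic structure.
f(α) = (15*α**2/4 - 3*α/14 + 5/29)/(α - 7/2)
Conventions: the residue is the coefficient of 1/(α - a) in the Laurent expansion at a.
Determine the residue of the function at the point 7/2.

At the order-1 pole 7/2 set g(α) = (α - (7/2))*f(α) = 15*α**2/4 - 3*α/14 + 5/29.
Simple pole: residue = g(a) at a = 7/2, which is 21047/464.

The residue is 21047/464.


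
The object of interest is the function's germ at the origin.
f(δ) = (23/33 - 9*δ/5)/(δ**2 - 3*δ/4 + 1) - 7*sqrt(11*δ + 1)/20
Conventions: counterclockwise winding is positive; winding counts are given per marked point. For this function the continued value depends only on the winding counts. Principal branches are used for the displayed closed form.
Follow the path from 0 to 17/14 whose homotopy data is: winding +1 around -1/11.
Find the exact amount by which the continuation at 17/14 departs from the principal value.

Continued minus principal equals (1/20)*sqrt(2814).

The rational part is single-valued and drops out of the difference; each branch term changes only by its own monodromy.
(-7/20)*sqrt(1 - δ/(-1/11)): winding +1 is odd, the square root flips sign, contributing -2*(-7/20)*sqrt(1 - (17/14)/(-1/11)) = -2*(-7/20)*sqrt(201/14) = (1/20)*sqrt(2814).
Summing the contributions at δ = 17/14 gives (1/20)*sqrt(2814).


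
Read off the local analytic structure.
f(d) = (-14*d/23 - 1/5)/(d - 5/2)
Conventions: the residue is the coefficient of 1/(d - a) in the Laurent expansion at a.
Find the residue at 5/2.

The residue is -198/115.

At the order-1 pole 5/2 set g(d) = (d - (5/2))*f(d) = -14*d/23 - 1/5.
Simple pole: residue = g(a) at a = 5/2, which is -198/115.


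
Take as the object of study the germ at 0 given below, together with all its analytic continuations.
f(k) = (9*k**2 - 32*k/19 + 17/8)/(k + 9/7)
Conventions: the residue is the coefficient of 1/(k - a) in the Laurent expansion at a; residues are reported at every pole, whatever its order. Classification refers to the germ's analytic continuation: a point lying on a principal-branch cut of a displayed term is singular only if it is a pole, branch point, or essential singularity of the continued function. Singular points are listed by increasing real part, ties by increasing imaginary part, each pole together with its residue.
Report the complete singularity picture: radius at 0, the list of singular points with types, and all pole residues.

Radius of convergence at 0: 9/7.
At -9/7: a pole of order 1; residue 142763/7448.

Denominator factor (k + 9/7): pole of order 1 at -9/7, modulus 9/7.
The radius of convergence is the smallest modulus among the singular points: 9/7.
At the order-1 pole -9/7 set g(k) = (k - (-9/7))*f(k) = 9*k**2 - 32*k/19 + 17/8.
Simple pole: residue = g(a) at a = -9/7, which is 142763/7448.


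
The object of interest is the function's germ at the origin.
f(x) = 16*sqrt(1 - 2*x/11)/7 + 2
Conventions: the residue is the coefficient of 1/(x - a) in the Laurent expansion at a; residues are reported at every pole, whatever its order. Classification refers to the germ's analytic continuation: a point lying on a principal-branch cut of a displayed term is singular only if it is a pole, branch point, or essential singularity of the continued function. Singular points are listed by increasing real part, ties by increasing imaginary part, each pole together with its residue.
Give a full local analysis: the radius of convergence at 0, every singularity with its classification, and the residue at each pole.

Radius of convergence at 0: 11/2.
At 11/2: an algebraic (square-root) branch point.

Branch term (16/7)*sqrt(1 - x/(11/2)): its argument vanishes at x = 11/2, a square-root branch point, modulus 11/2.
The radius of convergence is the smallest modulus among the singular points: 11/2.


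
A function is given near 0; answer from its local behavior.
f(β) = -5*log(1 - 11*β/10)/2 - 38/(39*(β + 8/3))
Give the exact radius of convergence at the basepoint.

Denominator factor (β + 8/3): pole of order 1 at -8/3, modulus 8/3.
Branch term (-5/2)*log(1 - β/(10/11)): its argument vanishes at β = 10/11, a logarithmic branch point, modulus 10/11.
The radius of convergence is the smallest modulus among the singular points: 10/11.

The radius of convergence is 10/11.


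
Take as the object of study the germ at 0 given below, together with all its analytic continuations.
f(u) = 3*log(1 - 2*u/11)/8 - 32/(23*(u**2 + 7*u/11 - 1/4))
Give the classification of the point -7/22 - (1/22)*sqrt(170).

The point is a pole of order 1.

The denominator factor u**2 + 7*u/11 - 1/4 vanishes at -7/22 - (1/22)*sqrt(170) and appears to the power 1; the numerator there equals -32/23, nonzero, and no other factor vanishes.
The branch terms are analytic at this point.
Hence a pole whose order is the multiplicity, 1.


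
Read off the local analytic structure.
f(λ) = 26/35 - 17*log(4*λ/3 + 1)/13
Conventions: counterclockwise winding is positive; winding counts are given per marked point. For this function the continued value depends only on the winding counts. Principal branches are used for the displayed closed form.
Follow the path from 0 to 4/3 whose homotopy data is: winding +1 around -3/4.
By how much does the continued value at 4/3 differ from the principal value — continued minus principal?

The rational part is single-valued and drops out of the difference; each branch term changes only by its own monodromy.
(-17/13)*log(1 - λ/(-3/4)): each positive loop around -3/4 adds 2*pi*i to the log, so winding +1 contributes (-17/13)*(1)*2*pi*i = -(34/13)*pi*i.
Summing the contributions at λ = 4/3 gives -(34/13)*pi*i.

Continued minus principal equals -(34/13)*pi*i.


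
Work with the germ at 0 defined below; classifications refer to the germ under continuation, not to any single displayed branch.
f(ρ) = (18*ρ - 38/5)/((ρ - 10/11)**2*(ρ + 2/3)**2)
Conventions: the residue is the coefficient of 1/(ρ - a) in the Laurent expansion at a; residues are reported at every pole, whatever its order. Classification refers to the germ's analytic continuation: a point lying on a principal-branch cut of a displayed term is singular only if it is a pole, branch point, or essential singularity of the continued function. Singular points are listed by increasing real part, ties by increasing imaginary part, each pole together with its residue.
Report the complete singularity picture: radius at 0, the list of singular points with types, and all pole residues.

Denominator factor (ρ - 10/11)^2: pole of order 2 at 10/11, modulus 10/11.
Denominator factor (ρ + 2/3)^2: pole of order 2 at -2/3, modulus 2/3.
The radius of convergence is the smallest modulus among the singular points: 2/3.
At the order-2 pole -2/3 set g(ρ) = (ρ - (-2/3))^2*f(ρ) = (18*ρ - 38/5)/(ρ - 10/11)**2.
Order-2 pole: residue = g'(a); g'(-2/3) = -486783/175760, so the residue is -486783/175760.
At the order-2 pole 10/11 set g(ρ) = (ρ - (10/11))^2*f(ρ) = (18*ρ - 38/5)/(ρ + 2/3)**2.
Order-2 pole: residue = g'(a); g'(10/11) = 486783/175760, so the residue is 486783/175760.
List the singular points by increasing real part (a conjugate pair: the negative imaginary part first).

Radius of convergence at 0: 2/3.
At -2/3: a pole of order 2; residue -486783/175760.
At 10/11: a pole of order 2; residue 486783/175760.


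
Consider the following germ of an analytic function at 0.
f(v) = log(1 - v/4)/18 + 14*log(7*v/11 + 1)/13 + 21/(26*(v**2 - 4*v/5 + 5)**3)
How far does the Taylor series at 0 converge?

Denominator factor (v**2 - 4*v/5 + 5)^3: discriminant -484/25, complex-conjugate roots (2/5) + (11/5)*i and (2/5) - (11/5)*i; poles of order 3, moduli sqrt(5) and sqrt(5).
Branch term (14/13)*log(1 - v/(-11/7)): its argument vanishes at v = -11/7, a logarithmic branch point, modulus 11/7.
Branch term (1/18)*log(1 - v/(4)): its argument vanishes at v = 4, a logarithmic branch point, modulus 4.
The radius of convergence is the smallest modulus among the singular points: 11/7.

The radius of convergence is 11/7.


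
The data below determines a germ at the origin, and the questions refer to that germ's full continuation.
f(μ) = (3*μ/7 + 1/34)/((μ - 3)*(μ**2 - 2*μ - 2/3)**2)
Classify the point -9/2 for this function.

Denominator factors: μ - 3 = -15/2 at μ = -9/2; μ**2 - 2*μ - 2/3 = 343/12 at μ = -9/2 — none vanishes.
So the germ continues analytically to -9/2.

The point is a regular point.


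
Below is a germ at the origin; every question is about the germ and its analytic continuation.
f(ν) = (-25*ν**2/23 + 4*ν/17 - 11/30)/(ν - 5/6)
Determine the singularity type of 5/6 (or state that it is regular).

The denominator factor ν - 5/6 vanishes at 5/6 and appears to the power 1; the numerator there equals -65131/70380, nonzero, and no other factor vanishes.
Hence a pole whose order is the multiplicity, 1.

The point is a pole of order 1.


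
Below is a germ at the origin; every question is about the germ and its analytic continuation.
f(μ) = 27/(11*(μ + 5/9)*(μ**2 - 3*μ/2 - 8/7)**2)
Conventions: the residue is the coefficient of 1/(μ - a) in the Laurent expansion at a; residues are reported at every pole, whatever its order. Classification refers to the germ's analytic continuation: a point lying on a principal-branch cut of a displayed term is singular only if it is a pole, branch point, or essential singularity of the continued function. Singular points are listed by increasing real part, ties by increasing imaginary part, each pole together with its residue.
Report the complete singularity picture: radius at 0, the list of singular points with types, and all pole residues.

Radius of convergence at 0: 5/9.
At 3/4 - (1/28)*sqrt(1337): a pole of order 2; residue -17360406/11 - (17320517550/401291)*sqrt(1337).
At -5/9: a pole of order 1; residue 34720812/11.
At 3/4 + (1/28)*sqrt(1337): a pole of order 2; residue -17360406/11 + (17320517550/401291)*sqrt(1337).

Denominator factor (μ + 5/9): pole of order 1 at -5/9, modulus 5/9.
Denominator factor (μ**2 - 3*μ/2 - 8/7)^2: discriminant 191/28, real irrational roots 3/4 + (1/28)*sqrt(1337) and 3/4 - (1/28)*sqrt(1337); poles of order 2, moduli 3/4 + (1/28)*sqrt(1337) and -3/4 + (1/28)*sqrt(1337).
The radius of convergence is the smallest modulus among the singular points: 5/9.
The factor μ**2 - 3*μ/2 - 8/7 splits as (μ - a)(μ - a') with a = 3/4 - (1/28)*sqrt(1337), a' = 3/4 + (1/28)*sqrt(1337). At the order-2 pole a set g(μ) = (μ - a)^2*f(μ) = [27/(11*(μ + 5/9))] / (μ - a')^2.
Order-2 pole: residue = g'(a); g'(3/4 - (1/28)*sqrt(1337)) = -17360406/11 - (17320517550/401291)*sqrt(1337), so the residue is -17360406/11 - (17320517550/401291)*sqrt(1337).
At the order-1 pole -5/9 set g(μ) = (μ - (-5/9))*f(μ) = 27/(11*(μ**2 - 3*μ/2 - 8/7)**2).
Simple pole: residue = g(a) at a = -5/9, which is 34720812/11.
The factor μ**2 - 3*μ/2 - 8/7 splits as (μ - a)(μ - a') with a = 3/4 + (1/28)*sqrt(1337), a' = 3/4 - (1/28)*sqrt(1337). At the order-2 pole a set g(μ) = (μ - a)^2*f(μ) = [27/(11*(μ + 5/9))] / (μ - a')^2.
Order-2 pole: residue = g'(a); g'(3/4 + (1/28)*sqrt(1337)) = -17360406/11 + (17320517550/401291)*sqrt(1337), so the residue is -17360406/11 + (17320517550/401291)*sqrt(1337).
List the singular points by increasing real part (a conjugate pair: the negative imaginary part first).


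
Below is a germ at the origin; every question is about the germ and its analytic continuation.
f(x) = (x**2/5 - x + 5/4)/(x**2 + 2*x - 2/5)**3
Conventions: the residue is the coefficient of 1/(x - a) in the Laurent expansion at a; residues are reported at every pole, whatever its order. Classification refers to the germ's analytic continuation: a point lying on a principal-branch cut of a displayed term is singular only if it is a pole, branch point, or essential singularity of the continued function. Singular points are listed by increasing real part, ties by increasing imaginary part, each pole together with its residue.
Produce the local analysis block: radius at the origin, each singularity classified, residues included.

Radius of convergence at 0: -1 + (1/5)*sqrt(35).
At -1 - (1/5)*sqrt(35): a pole of order 3; residue -(101/3136)*sqrt(35).
At -1 + (1/5)*sqrt(35): a pole of order 3; residue (101/3136)*sqrt(35).


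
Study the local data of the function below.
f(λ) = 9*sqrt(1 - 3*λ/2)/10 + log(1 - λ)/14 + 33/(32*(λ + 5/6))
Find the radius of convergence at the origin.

Denominator factor (λ + 5/6): pole of order 1 at -5/6, modulus 5/6.
Branch term (9/10)*sqrt(1 - λ/(2/3)): its argument vanishes at λ = 2/3, a square-root branch point, modulus 2/3.
Branch term (1/14)*log(1 - λ/(1)): its argument vanishes at λ = 1, a logarithmic branch point, modulus 1.
The radius of convergence is the smallest modulus among the singular points: 2/3.

The radius of convergence is 2/3.


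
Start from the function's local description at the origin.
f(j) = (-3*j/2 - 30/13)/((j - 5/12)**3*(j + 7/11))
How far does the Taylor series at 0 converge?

Denominator factor (j - 5/12)^3: pole of order 3 at 5/12, modulus 5/12.
Denominator factor (j + 7/11): pole of order 1 at -7/11, modulus 7/11.
The radius of convergence is the smallest modulus among the singular points: 5/12.

The radius of convergence is 5/12.


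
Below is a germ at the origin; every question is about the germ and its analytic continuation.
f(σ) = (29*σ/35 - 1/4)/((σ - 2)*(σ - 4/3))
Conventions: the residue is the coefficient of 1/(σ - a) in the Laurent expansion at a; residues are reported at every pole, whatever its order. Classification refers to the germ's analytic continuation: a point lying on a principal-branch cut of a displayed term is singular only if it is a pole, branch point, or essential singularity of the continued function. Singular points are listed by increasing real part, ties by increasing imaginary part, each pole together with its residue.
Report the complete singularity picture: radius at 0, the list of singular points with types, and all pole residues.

Denominator factor (σ - 4/3): pole of order 1 at 4/3, modulus 4/3.
Denominator factor (σ - 2): pole of order 1 at 2, modulus 2.
The radius of convergence is the smallest modulus among the singular points: 4/3.
At the order-1 pole 4/3 set g(σ) = (σ - (4/3))*f(σ) = (29*σ/35 - 1/4)/(σ - 2).
Simple pole: residue = g(a) at a = 4/3, which is -359/280.
At the order-1 pole 2 set g(σ) = (σ - (2))*f(σ) = (29*σ/35 - 1/4)/(σ - 4/3).
Simple pole: residue = g(a) at a = 2, which is 591/280.
List the singular points by increasing real part (a conjugate pair: the negative imaginary part first).

Radius of convergence at 0: 4/3.
At 4/3: a pole of order 1; residue -359/280.
At 2: a pole of order 1; residue 591/280.


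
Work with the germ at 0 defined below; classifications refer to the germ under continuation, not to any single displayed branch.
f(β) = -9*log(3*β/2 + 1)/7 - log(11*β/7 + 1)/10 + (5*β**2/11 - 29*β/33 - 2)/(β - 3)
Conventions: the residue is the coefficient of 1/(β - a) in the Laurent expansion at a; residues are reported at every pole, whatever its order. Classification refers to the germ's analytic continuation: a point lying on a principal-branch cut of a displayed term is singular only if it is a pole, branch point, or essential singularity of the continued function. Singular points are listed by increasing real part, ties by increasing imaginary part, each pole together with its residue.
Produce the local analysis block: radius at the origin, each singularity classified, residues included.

Denominator factor (β - 3): pole of order 1 at 3, modulus 3.
Branch term (-1/10)*log(1 - β/(-7/11)): its argument vanishes at β = -7/11, a logarithmic branch point, modulus 7/11.
Branch term (-9/7)*log(1 - β/(-2/3)): its argument vanishes at β = -2/3, a logarithmic branch point, modulus 2/3.
The radius of convergence is the smallest modulus among the singular points: 7/11.
The branch terms are analytic at 3 and contribute nothing to the residue; only the rational part matters.
At the order-1 pole 3 set g(β) = (β - (3))*(rational part) = 5*β**2/11 - 29*β/33 - 2.
Simple pole: residue = g(a) at a = 3, which is -6/11.
List the singular points by increasing real part (a conjugate pair: the negative imaginary part first).

Radius of convergence at 0: 7/11.
At -2/3: a logarithmic branch point.
At -7/11: a logarithmic branch point.
At 3: a pole of order 1; residue -6/11.


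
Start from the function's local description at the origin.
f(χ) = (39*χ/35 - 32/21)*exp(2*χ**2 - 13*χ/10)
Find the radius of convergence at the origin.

The radius of convergence is infinite.

The factor exp(2*χ**2 - 13*χ/10) is entire and contributes no finite singular point.
The polynomial part has no poles.
No finite singular points: the Taylor series at 0 converges everywhere.


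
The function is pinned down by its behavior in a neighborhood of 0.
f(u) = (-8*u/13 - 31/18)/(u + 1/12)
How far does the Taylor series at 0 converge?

The radius of convergence is 1/12.

Denominator factor (u + 1/12): pole of order 1 at -1/12, modulus 1/12.
The radius of convergence is the smallest modulus among the singular points: 1/12.


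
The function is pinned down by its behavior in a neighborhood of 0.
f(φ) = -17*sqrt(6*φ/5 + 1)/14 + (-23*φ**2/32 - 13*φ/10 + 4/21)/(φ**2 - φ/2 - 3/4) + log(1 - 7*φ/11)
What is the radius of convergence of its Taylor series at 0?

The radius of convergence is -1/4 + (1/4)*sqrt(13).

Denominator factor (φ**2 - φ/2 - 3/4): discriminant 13/4, real irrational roots 1/4 + (1/4)*sqrt(13) and 1/4 - (1/4)*sqrt(13); poles of order 1, moduli 1/4 + (1/4)*sqrt(13) and -1/4 + (1/4)*sqrt(13).
Branch term (-17/14)*sqrt(1 - φ/(-5/6)): its argument vanishes at φ = -5/6, a square-root branch point, modulus 5/6.
Branch term (1)*log(1 - φ/(11/7)): its argument vanishes at φ = 11/7, a logarithmic branch point, modulus 11/7.
The radius of convergence is the smallest modulus among the singular points: -1/4 + (1/4)*sqrt(13).


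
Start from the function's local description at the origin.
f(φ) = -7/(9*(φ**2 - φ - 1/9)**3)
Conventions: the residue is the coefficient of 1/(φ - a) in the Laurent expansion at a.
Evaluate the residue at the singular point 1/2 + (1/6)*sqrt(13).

The residue is -(1134/2197)*sqrt(13).

The factor φ**2 - φ - 1/9 splits as (φ - a)(φ - a') with a = 1/2 + (1/6)*sqrt(13), a' = 1/2 - (1/6)*sqrt(13). At the order-3 pole a set g(φ) = (φ - a)^3*f(φ) = [-7/9] / (φ - a')^3.
Order-3 pole: residue = g''(a)/2; g''(1/2 + (1/6)*sqrt(13)) = -(2268/2197)*sqrt(13), so the residue is -(1134/2197)*sqrt(13).


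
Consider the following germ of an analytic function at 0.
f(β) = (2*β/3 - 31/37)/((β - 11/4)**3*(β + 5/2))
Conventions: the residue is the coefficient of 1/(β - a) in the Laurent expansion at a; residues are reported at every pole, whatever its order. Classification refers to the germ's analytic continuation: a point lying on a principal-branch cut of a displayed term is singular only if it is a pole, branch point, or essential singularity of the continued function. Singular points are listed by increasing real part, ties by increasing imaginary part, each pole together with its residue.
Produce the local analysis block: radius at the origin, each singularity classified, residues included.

Radius of convergence at 0: 5/2.
At -5/2: a pole of order 1; residue 17792/1027971.
At 11/4: a pole of order 3; residue -17792/1027971.

Denominator factor (β + 5/2): pole of order 1 at -5/2, modulus 5/2.
Denominator factor (β - 11/4)^3: pole of order 3 at 11/4, modulus 11/4.
The radius of convergence is the smallest modulus among the singular points: 5/2.
At the order-1 pole -5/2 set g(β) = (β - (-5/2))*f(β) = (2*β/3 - 31/37)/(β - 11/4)**3.
Simple pole: residue = g(a) at a = -5/2, which is 17792/1027971.
At the order-3 pole 11/4 set g(β) = (β - (11/4))^3*f(β) = (2*β/3 - 31/37)/(β + 5/2).
Order-3 pole: residue = g''(a)/2; g''(11/4) = -35584/1027971, so the residue is -17792/1027971.
List the singular points by increasing real part (a conjugate pair: the negative imaginary part first).


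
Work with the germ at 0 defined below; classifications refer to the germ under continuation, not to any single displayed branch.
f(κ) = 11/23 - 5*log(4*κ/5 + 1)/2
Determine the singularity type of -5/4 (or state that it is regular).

The point is a logarithmic branch point.

The term (-5/2)*log(1 - κ/(-5/4)) has argument 1 - -5/4/(-5/4) = 0 at -5/4: a logarithmic (infinitely-sheeted) branch point; the remaining terms are analytic or single-valued there.


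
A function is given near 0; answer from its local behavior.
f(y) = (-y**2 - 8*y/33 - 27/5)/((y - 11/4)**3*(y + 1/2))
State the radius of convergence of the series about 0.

Denominator factor (y + 1/2): pole of order 1 at -1/2, modulus 1/2.
Denominator factor (y - 11/4)^3: pole of order 3 at 11/4, modulus 11/4.
The radius of convergence is the smallest modulus among the singular points: 1/2.

The radius of convergence is 1/2.


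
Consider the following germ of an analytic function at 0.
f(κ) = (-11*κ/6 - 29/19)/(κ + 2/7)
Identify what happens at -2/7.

The denominator factor κ + 2/7 vanishes at -2/7 and appears to the power 1; the numerator there equals -400/399, nonzero, and no other factor vanishes.
Hence a pole whose order is the multiplicity, 1.

The point is a pole of order 1.


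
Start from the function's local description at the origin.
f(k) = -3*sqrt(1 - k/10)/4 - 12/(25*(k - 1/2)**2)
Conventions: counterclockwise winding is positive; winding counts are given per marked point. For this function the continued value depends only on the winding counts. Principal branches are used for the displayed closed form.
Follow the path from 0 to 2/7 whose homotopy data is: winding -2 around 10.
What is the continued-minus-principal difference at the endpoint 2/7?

The rational part is single-valued and drops out of the difference; each branch term changes only by its own monodromy.
(-3/4)*sqrt(1 - k/(10)): winding -2 is even, the square root returns to the same sheet, contribution 0.
Summing the contributions at k = 2/7 gives 0.

Continued minus principal equals 0.


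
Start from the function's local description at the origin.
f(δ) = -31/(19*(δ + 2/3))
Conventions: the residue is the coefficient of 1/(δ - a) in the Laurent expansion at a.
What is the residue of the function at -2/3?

The residue is -31/19.

At the order-1 pole -2/3 set g(δ) = (δ - (-2/3))*f(δ) = -31/19.
Simple pole: residue = g(a) at a = -2/3, which is -31/19.


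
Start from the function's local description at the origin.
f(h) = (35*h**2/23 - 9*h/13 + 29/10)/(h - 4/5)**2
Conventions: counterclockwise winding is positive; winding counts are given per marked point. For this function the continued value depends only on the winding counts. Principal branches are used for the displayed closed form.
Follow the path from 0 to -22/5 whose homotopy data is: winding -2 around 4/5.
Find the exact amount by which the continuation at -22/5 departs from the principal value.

The function is rational, hence single-valued: continuing it around any pole returns the same value, so the difference is 0.

Continued minus principal equals 0.


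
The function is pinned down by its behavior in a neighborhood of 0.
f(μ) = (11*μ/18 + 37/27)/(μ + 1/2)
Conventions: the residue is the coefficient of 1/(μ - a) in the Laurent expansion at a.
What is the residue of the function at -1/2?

The residue is 115/108.

At the order-1 pole -1/2 set g(μ) = (μ - (-1/2))*f(μ) = 11*μ/18 + 37/27.
Simple pole: residue = g(a) at a = -1/2, which is 115/108.


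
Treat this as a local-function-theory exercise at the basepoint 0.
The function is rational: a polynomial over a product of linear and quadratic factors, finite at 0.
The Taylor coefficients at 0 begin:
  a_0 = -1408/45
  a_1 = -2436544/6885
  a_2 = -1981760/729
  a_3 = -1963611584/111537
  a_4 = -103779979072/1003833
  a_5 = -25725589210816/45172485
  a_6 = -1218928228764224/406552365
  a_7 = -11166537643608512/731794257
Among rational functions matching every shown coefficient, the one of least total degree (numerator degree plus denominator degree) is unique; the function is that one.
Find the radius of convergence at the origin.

The radius of convergence is 1/4.

No rational of total degree below 5 reproduces all 8 coefficients; solving the [1/4] Pade equations on them gives f(η) = (13*η/17 - 2/5)/((η - 9/11)*(η - 1/4)**3), whose expansion matches every shown term.
Denominator factor (η - 1/4)^3: pole of order 3 at 1/4, modulus 1/4.
Denominator factor (η - 9/11): pole of order 1 at 9/11, modulus 9/11.
The radius of convergence is the smallest modulus among the singular points: 1/4.
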